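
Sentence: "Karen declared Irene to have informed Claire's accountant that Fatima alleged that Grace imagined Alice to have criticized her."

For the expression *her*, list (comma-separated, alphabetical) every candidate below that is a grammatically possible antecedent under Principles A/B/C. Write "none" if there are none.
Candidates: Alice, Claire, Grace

Claire, Grace

*her* is a pronoun; Principle B requires it to be free in its binding domain — the clause headed by 'criticized'.
— Alice: subject of the clause headed by 'criticized'; c-commands the pronoun within its binding domain — blocked (Principle B).
— Claire: possessor inside the object DP of the clause headed by 'informed'; does not c-command the pronoun — Principle B does not apply; allowed.
— Grace: subject of the clause headed by 'imagined'; c-commands the pronoun but lies outside its binding domain — allowed.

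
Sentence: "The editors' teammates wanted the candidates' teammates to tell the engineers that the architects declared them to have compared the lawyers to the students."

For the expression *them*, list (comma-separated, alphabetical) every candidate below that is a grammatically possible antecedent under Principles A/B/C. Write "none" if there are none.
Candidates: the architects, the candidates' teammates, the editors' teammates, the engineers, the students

the candidates' teammates, the editors' teammates, the engineers

*them* is a pronoun; Principle B requires it to be free in its binding domain — the clause headed by 'declared'.
— the architects: subject of the clause headed by 'declared'; c-commands the pronoun within its binding domain — blocked (Principle B).
— the candidates' teammates: subject of the clause headed by 'tell'; c-commands the pronoun but lies outside its binding domain — allowed.
— the editors' teammates: subject of the matrix clause; c-commands the pronoun but lies outside its binding domain — allowed.
— the engineers: object of the clause headed by 'tell'; c-commands the pronoun but lies outside its binding domain — allowed.
— the students: second object of the clause headed by 'compared'; is c-commanded by the pronoun; coreference would bind this R-expression — blocked (Principle C).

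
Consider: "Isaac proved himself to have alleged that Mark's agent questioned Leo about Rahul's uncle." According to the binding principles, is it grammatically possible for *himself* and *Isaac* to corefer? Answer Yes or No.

Yes

*himself* is a reflexive; Principle A requires it to be bound within its binding domain — the matrix clause.
— Isaac: subject of the matrix clause; c-commands the reflexive within its binding domain — allowed (Principle A).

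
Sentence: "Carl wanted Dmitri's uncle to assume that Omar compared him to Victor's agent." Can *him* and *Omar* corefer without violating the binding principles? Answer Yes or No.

*Omar* is an R-expression; Principle C requires it to be free (not bound by any c-commanding expression).
— him: object of the clause headed by 'compared'; the R-expression locally c-commands the pronoun — coreference blocked (Principle B on the pronoun).

No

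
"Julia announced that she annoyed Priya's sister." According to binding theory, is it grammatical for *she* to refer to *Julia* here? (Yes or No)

Yes

*Julia* is an R-expression; Principle C requires it to be free (not bound by any c-commanding expression).
— she: subject of the clause headed by 'annoyed'; the pronoun does not c-command the R-expression — coreference allowed.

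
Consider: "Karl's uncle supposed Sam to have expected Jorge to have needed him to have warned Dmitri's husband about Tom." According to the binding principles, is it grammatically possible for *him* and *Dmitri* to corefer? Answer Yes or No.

*him* is a pronoun; Principle B requires it to be free in its binding domain — the clause headed by 'needed'.
— Dmitri: possessor inside the object DP of the clause headed by 'warned'; is c-commanded by the pronoun; coreference would bind this R-expression — blocked (Principle C).

No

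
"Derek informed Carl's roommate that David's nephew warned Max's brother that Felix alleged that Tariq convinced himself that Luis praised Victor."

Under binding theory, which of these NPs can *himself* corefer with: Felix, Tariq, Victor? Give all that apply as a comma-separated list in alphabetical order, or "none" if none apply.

*himself* is a reflexive; Principle A requires it to be bound within its binding domain — the clause headed by 'convinced'.
— Felix: subject of the clause headed by 'alleged'; c-commands the reflexive but lies outside its binding domain — cannot bind it (Principle A).
— Tariq: subject of the clause headed by 'convinced'; c-commands the reflexive within its binding domain — allowed (Principle A).
— Victor: object of the clause headed by 'praised'; does not c-command the reflexive — cannot bind it (Principle A).

Tariq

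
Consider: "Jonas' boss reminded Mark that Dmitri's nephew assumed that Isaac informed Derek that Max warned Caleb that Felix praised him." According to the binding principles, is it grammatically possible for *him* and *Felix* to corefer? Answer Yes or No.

*him* is a pronoun; Principle B requires it to be free in its binding domain — the clause headed by 'praised'.
— Felix: subject of the clause headed by 'praised'; c-commands the pronoun within its binding domain — blocked (Principle B).

No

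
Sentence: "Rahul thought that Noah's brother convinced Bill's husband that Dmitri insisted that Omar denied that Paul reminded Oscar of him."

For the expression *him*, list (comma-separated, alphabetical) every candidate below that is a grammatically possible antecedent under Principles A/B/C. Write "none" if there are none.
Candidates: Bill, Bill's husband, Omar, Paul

*him* is a pronoun; Principle B requires it to be free in its binding domain — the clause headed by 'reminded'.
— Bill: possessor inside the object DP of the clause headed by 'convinced'; does not c-command the pronoun — Principle B does not apply; allowed.
— Bill's husband: object of the clause headed by 'convinced'; c-commands the pronoun but lies outside its binding domain — allowed.
— Omar: subject of the clause headed by 'denied'; c-commands the pronoun but lies outside its binding domain — allowed.
— Paul: subject of the clause headed by 'reminded'; c-commands the pronoun within its binding domain — blocked (Principle B).

Bill, Bill's husband, Omar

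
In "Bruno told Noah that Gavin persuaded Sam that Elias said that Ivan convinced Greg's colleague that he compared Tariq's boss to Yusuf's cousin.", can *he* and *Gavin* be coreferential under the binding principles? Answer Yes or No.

*Gavin* is an R-expression; Principle C requires it to be free (not bound by any c-commanding expression).
— he: subject of the clause headed by 'compared'; the pronoun does not c-command the R-expression — coreference allowed.

Yes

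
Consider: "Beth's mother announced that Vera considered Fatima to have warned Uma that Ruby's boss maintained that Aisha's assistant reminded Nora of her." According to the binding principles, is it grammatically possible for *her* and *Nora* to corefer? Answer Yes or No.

No

*her* is a pronoun; Principle B requires it to be free in its binding domain — the clause headed by 'reminded'.
— Nora: object of the clause headed by 'reminded'; c-commands the pronoun within its binding domain — blocked (Principle B).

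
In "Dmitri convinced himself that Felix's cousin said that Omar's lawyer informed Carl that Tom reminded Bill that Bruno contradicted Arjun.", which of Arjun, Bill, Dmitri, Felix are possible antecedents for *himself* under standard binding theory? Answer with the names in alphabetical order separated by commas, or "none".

*himself* is a reflexive; Principle A requires it to be bound within its binding domain — the matrix clause.
— Arjun: object of the clause headed by 'contradicted'; does not c-command the reflexive — cannot bind it (Principle A).
— Bill: object of the clause headed by 'reminded'; does not c-command the reflexive — cannot bind it (Principle A).
— Dmitri: subject of the matrix clause; c-commands the reflexive within its binding domain — allowed (Principle A).
— Felix: possessor inside the subject DP of the clause headed by 'said'; does not c-command the reflexive — cannot bind it (Principle A).

Dmitri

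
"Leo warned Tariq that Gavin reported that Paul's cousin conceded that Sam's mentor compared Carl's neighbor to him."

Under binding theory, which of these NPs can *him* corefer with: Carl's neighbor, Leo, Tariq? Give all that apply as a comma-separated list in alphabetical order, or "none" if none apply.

Leo, Tariq

*him* is a pronoun; Principle B requires it to be free in its binding domain — the clause headed by 'compared'.
— Carl's neighbor: object of the clause headed by 'compared'; c-commands the pronoun within its binding domain — blocked (Principle B).
— Leo: subject of the matrix clause; c-commands the pronoun but lies outside its binding domain — allowed.
— Tariq: object of the matrix clause; c-commands the pronoun but lies outside its binding domain — allowed.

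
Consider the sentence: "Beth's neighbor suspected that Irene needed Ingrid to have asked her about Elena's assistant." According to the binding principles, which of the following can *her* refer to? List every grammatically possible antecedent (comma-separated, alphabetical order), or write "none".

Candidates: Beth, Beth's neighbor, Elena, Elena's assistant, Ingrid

*her* is a pronoun; Principle B requires it to be free in its binding domain — the clause headed by 'asked'.
— Beth: possessor inside the subject DP of the matrix clause; does not c-command the pronoun — Principle B does not apply; allowed.
— Beth's neighbor: subject of the matrix clause; c-commands the pronoun but lies outside its binding domain — allowed.
— Elena: possessor inside the second object DP of the clause headed by 'asked'; is c-commanded by the pronoun; coreference would bind this R-expression — blocked (Principle C).
— Elena's assistant: second object of the clause headed by 'asked'; is c-commanded by the pronoun; coreference would bind this R-expression — blocked (Principle C).
— Ingrid: subject of the clause headed by 'asked'; c-commands the pronoun within its binding domain — blocked (Principle B).

Beth, Beth's neighbor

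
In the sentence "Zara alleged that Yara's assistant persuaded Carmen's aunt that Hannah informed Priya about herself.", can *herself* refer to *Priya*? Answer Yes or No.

Yes

*herself* is a reflexive; Principle A requires it to be bound within its binding domain — the clause headed by 'informed'.
— Priya: object of the clause headed by 'informed'; c-commands the reflexive within its binding domain — allowed (Principle A).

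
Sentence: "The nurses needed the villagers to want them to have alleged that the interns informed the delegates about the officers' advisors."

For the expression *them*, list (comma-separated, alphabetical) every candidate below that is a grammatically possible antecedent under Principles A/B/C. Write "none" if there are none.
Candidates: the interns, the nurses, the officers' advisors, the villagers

the nurses

*them* is a pronoun; Principle B requires it to be free in its binding domain — the clause headed by 'want'.
— the interns: subject of the clause headed by 'informed'; is c-commanded by the pronoun; coreference would bind this R-expression — blocked (Principle C).
— the nurses: subject of the matrix clause; c-commands the pronoun but lies outside its binding domain — allowed.
— the officers' advisors: second object of the clause headed by 'informed'; is c-commanded by the pronoun; coreference would bind this R-expression — blocked (Principle C).
— the villagers: subject of the clause headed by 'want'; c-commands the pronoun within its binding domain — blocked (Principle B).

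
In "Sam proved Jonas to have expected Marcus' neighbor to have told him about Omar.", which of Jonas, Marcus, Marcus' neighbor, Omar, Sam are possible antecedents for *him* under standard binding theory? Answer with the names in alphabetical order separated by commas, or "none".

Jonas, Marcus, Sam

*him* is a pronoun; Principle B requires it to be free in its binding domain — the clause headed by 'told'.
— Jonas: subject of the clause headed by 'expected'; c-commands the pronoun but lies outside its binding domain — allowed.
— Marcus: possessor inside the subject DP of the clause headed by 'told'; does not c-command the pronoun — Principle B does not apply; allowed.
— Marcus' neighbor: subject of the clause headed by 'told'; c-commands the pronoun within its binding domain — blocked (Principle B).
— Omar: second object of the clause headed by 'told'; is c-commanded by the pronoun; coreference would bind this R-expression — blocked (Principle C).
— Sam: subject of the matrix clause; c-commands the pronoun but lies outside its binding domain — allowed.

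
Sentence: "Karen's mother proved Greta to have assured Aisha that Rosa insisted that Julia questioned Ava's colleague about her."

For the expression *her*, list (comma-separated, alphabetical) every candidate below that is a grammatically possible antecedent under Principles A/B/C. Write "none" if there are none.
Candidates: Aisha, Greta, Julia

*her* is a pronoun; Principle B requires it to be free in its binding domain — the clause headed by 'questioned'.
— Aisha: object of the clause headed by 'assured'; c-commands the pronoun but lies outside its binding domain — allowed.
— Greta: subject of the clause headed by 'assured'; c-commands the pronoun but lies outside its binding domain — allowed.
— Julia: subject of the clause headed by 'questioned'; c-commands the pronoun within its binding domain — blocked (Principle B).

Aisha, Greta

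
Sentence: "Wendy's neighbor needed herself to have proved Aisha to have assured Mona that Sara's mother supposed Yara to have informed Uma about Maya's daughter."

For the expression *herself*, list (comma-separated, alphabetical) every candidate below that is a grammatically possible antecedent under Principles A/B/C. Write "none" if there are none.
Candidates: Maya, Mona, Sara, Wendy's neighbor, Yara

*herself* is a reflexive; Principle A requires it to be bound within its binding domain — the matrix clause.
— Maya: possessor inside the second object DP of the clause headed by 'informed'; does not c-command the reflexive — cannot bind it (Principle A).
— Mona: object of the clause headed by 'assured'; does not c-command the reflexive — cannot bind it (Principle A).
— Sara: possessor inside the subject DP of the clause headed by 'supposed'; does not c-command the reflexive — cannot bind it (Principle A).
— Wendy's neighbor: subject of the matrix clause; c-commands the reflexive within its binding domain — allowed (Principle A).
— Yara: subject of the clause headed by 'informed'; does not c-command the reflexive — cannot bind it (Principle A).

Wendy's neighbor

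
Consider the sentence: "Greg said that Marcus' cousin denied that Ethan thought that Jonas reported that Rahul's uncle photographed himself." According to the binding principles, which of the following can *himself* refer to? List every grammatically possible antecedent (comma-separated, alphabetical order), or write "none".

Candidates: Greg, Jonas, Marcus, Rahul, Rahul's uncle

*himself* is a reflexive; Principle A requires it to be bound within its binding domain — the clause headed by 'photographed'.
— Greg: subject of the matrix clause; c-commands the reflexive but lies outside its binding domain — cannot bind it (Principle A).
— Jonas: subject of the clause headed by 'reported'; c-commands the reflexive but lies outside its binding domain — cannot bind it (Principle A).
— Marcus: possessor inside the subject DP of the clause headed by 'denied'; does not c-command the reflexive — cannot bind it (Principle A).
— Rahul: possessor inside the subject DP of the clause headed by 'photographed'; does not c-command the reflexive — cannot bind it (Principle A).
— Rahul's uncle: subject of the clause headed by 'photographed'; c-commands the reflexive within its binding domain — allowed (Principle A).

Rahul's uncle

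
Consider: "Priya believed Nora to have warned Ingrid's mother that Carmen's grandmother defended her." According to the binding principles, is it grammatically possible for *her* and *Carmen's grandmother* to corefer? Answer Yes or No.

No

*her* is a pronoun; Principle B requires it to be free in its binding domain — the clause headed by 'defended'.
— Carmen's grandmother: subject of the clause headed by 'defended'; c-commands the pronoun within its binding domain — blocked (Principle B).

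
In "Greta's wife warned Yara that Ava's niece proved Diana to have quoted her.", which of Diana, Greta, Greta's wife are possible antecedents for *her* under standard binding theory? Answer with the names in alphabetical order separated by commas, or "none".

*her* is a pronoun; Principle B requires it to be free in its binding domain — the clause headed by 'quoted'.
— Diana: subject of the clause headed by 'quoted'; c-commands the pronoun within its binding domain — blocked (Principle B).
— Greta: possessor inside the subject DP of the matrix clause; does not c-command the pronoun — Principle B does not apply; allowed.
— Greta's wife: subject of the matrix clause; c-commands the pronoun but lies outside its binding domain — allowed.

Greta, Greta's wife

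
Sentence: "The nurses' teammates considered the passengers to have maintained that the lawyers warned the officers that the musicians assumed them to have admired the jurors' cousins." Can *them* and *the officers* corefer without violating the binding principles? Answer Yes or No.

Yes

*the officers* is an R-expression; Principle C requires it to be free (not bound by any c-commanding expression).
— them: subject of the clause headed by 'admired'; the pronoun does not c-command the R-expression — coreference allowed.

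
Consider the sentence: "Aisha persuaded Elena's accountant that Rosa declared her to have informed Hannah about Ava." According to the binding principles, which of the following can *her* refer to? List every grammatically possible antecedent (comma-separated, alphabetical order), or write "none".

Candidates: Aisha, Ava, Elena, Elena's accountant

*her* is a pronoun; Principle B requires it to be free in its binding domain — the clause headed by 'declared'.
— Aisha: subject of the matrix clause; c-commands the pronoun but lies outside its binding domain — allowed.
— Ava: second object of the clause headed by 'informed'; is c-commanded by the pronoun; coreference would bind this R-expression — blocked (Principle C).
— Elena: possessor inside the object DP of the matrix clause; does not c-command the pronoun — Principle B does not apply; allowed.
— Elena's accountant: object of the matrix clause; c-commands the pronoun but lies outside its binding domain — allowed.

Aisha, Elena, Elena's accountant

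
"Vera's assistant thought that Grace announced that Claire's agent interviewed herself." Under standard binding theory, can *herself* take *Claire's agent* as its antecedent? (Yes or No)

Yes

*herself* is a reflexive; Principle A requires it to be bound within its binding domain — the clause headed by 'interviewed'.
— Claire's agent: subject of the clause headed by 'interviewed'; c-commands the reflexive within its binding domain — allowed (Principle A).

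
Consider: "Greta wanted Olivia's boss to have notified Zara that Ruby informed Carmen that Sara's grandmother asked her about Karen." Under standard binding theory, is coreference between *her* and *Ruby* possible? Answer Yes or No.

Yes

*Ruby* is an R-expression; Principle C requires it to be free (not bound by any c-commanding expression).
— her: object of the clause headed by 'asked'; the pronoun does not c-command the R-expression — coreference allowed.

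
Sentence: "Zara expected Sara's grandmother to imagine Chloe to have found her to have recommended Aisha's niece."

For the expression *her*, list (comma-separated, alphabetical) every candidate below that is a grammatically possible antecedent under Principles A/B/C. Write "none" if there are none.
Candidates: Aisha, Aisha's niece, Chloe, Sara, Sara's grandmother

*her* is a pronoun; Principle B requires it to be free in its binding domain — the clause headed by 'found'.
— Aisha: possessor inside the object DP of the clause headed by 'recommended'; is c-commanded by the pronoun; coreference would bind this R-expression — blocked (Principle C).
— Aisha's niece: object of the clause headed by 'recommended'; is c-commanded by the pronoun; coreference would bind this R-expression — blocked (Principle C).
— Chloe: subject of the clause headed by 'found'; c-commands the pronoun within its binding domain — blocked (Principle B).
— Sara: possessor inside the subject DP of the clause headed by 'imagine'; does not c-command the pronoun — Principle B does not apply; allowed.
— Sara's grandmother: subject of the clause headed by 'imagine'; c-commands the pronoun but lies outside its binding domain — allowed.

Sara, Sara's grandmother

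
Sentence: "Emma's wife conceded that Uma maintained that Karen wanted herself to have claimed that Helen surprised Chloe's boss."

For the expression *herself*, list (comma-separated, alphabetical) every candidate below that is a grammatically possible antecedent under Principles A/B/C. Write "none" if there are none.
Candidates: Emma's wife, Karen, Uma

*herself* is a reflexive; Principle A requires it to be bound within its binding domain — the clause headed by 'wanted'.
— Emma's wife: subject of the matrix clause; c-commands the reflexive but lies outside its binding domain — cannot bind it (Principle A).
— Karen: subject of the clause headed by 'wanted'; c-commands the reflexive within its binding domain — allowed (Principle A).
— Uma: subject of the clause headed by 'maintained'; c-commands the reflexive but lies outside its binding domain — cannot bind it (Principle A).

Karen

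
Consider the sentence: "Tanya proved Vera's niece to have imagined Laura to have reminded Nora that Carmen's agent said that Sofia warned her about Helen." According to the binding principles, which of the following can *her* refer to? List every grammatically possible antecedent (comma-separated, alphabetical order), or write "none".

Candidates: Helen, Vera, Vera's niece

*her* is a pronoun; Principle B requires it to be free in its binding domain — the clause headed by 'warned'.
— Helen: second object of the clause headed by 'warned'; is c-commanded by the pronoun; coreference would bind this R-expression — blocked (Principle C).
— Vera: possessor inside the subject DP of the clause headed by 'imagined'; does not c-command the pronoun — Principle B does not apply; allowed.
— Vera's niece: subject of the clause headed by 'imagined'; c-commands the pronoun but lies outside its binding domain — allowed.

Vera, Vera's niece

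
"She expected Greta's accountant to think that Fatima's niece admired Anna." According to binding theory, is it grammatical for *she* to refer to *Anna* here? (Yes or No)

No

*Anna* is an R-expression; Principle C requires it to be free (not bound by any c-commanding expression).
— she: subject of the matrix clause; the pronoun c-commands the R-expression — coreference blocked (Principle C).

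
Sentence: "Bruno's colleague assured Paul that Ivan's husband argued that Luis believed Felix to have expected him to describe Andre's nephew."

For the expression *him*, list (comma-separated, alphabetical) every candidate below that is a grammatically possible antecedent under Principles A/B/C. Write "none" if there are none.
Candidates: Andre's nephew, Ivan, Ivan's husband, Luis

*him* is a pronoun; Principle B requires it to be free in its binding domain — the clause headed by 'expected'.
— Andre's nephew: object of the clause headed by 'describe'; is c-commanded by the pronoun; coreference would bind this R-expression — blocked (Principle C).
— Ivan: possessor inside the subject DP of the clause headed by 'argued'; does not c-command the pronoun — Principle B does not apply; allowed.
— Ivan's husband: subject of the clause headed by 'argued'; c-commands the pronoun but lies outside its binding domain — allowed.
— Luis: subject of the clause headed by 'believed'; c-commands the pronoun but lies outside its binding domain — allowed.

Ivan, Ivan's husband, Luis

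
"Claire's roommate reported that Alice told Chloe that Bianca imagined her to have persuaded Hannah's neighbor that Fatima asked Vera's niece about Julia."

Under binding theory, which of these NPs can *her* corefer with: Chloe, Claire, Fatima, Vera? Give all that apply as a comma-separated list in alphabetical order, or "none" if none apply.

Chloe, Claire

*her* is a pronoun; Principle B requires it to be free in its binding domain — the clause headed by 'imagined'.
— Chloe: object of the clause headed by 'told'; c-commands the pronoun but lies outside its binding domain — allowed.
— Claire: possessor inside the subject DP of the matrix clause; does not c-command the pronoun — Principle B does not apply; allowed.
— Fatima: subject of the clause headed by 'asked'; is c-commanded by the pronoun; coreference would bind this R-expression — blocked (Principle C).
— Vera: possessor inside the object DP of the clause headed by 'asked'; is c-commanded by the pronoun; coreference would bind this R-expression — blocked (Principle C).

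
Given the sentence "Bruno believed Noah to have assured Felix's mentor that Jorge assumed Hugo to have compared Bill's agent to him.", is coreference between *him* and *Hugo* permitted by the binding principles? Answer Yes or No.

No

*him* is a pronoun; Principle B requires it to be free in its binding domain — the clause headed by 'compared'.
— Hugo: subject of the clause headed by 'compared'; c-commands the pronoun within its binding domain — blocked (Principle B).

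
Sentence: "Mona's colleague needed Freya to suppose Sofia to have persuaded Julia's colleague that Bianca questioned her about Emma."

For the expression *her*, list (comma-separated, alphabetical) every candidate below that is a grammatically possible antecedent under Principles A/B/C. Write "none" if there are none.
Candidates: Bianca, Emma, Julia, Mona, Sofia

*her* is a pronoun; Principle B requires it to be free in its binding domain — the clause headed by 'questioned'.
— Bianca: subject of the clause headed by 'questioned'; c-commands the pronoun within its binding domain — blocked (Principle B).
— Emma: second object of the clause headed by 'questioned'; is c-commanded by the pronoun; coreference would bind this R-expression — blocked (Principle C).
— Julia: possessor inside the object DP of the clause headed by 'persuaded'; does not c-command the pronoun — Principle B does not apply; allowed.
— Mona: possessor inside the subject DP of the matrix clause; does not c-command the pronoun — Principle B does not apply; allowed.
— Sofia: subject of the clause headed by 'persuaded'; c-commands the pronoun but lies outside its binding domain — allowed.

Julia, Mona, Sofia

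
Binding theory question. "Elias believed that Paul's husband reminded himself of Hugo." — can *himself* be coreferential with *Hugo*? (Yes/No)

No

*himself* is a reflexive; Principle A requires it to be bound within its binding domain — the clause headed by 'reminded'.
— Hugo: second object of the clause headed by 'reminded'; does not c-command the reflexive — cannot bind it (Principle A).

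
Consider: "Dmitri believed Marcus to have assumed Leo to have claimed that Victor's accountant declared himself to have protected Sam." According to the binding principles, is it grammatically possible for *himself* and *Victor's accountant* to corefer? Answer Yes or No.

*himself* is a reflexive; Principle A requires it to be bound within its binding domain — the clause headed by 'declared'.
— Victor's accountant: subject of the clause headed by 'declared'; c-commands the reflexive within its binding domain — allowed (Principle A).

Yes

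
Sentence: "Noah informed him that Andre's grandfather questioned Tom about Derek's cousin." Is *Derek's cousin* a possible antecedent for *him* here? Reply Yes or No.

No

*him* is a pronoun; Principle B requires it to be free in its binding domain — the matrix clause.
— Derek's cousin: second object of the clause headed by 'questioned'; is c-commanded by the pronoun; coreference would bind this R-expression — blocked (Principle C).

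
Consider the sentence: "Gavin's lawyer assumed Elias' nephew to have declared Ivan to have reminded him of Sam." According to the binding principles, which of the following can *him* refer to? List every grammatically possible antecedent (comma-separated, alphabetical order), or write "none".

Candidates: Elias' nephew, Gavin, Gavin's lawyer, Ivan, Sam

*him* is a pronoun; Principle B requires it to be free in its binding domain — the clause headed by 'reminded'.
— Elias' nephew: subject of the clause headed by 'declared'; c-commands the pronoun but lies outside its binding domain — allowed.
— Gavin: possessor inside the subject DP of the matrix clause; does not c-command the pronoun — Principle B does not apply; allowed.
— Gavin's lawyer: subject of the matrix clause; c-commands the pronoun but lies outside its binding domain — allowed.
— Ivan: subject of the clause headed by 'reminded'; c-commands the pronoun within its binding domain — blocked (Principle B).
— Sam: second object of the clause headed by 'reminded'; is c-commanded by the pronoun; coreference would bind this R-expression — blocked (Principle C).

Elias' nephew, Gavin, Gavin's lawyer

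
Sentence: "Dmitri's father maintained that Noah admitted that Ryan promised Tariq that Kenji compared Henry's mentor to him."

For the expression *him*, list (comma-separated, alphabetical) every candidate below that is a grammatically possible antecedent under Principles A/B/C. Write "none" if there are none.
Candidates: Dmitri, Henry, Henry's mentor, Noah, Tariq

*him* is a pronoun; Principle B requires it to be free in its binding domain — the clause headed by 'compared'.
— Dmitri: possessor inside the subject DP of the matrix clause; does not c-command the pronoun — Principle B does not apply; allowed.
— Henry: possessor inside the object DP of the clause headed by 'compared'; does not c-command the pronoun — Principle B does not apply; allowed.
— Henry's mentor: object of the clause headed by 'compared'; c-commands the pronoun within its binding domain — blocked (Principle B).
— Noah: subject of the clause headed by 'admitted'; c-commands the pronoun but lies outside its binding domain — allowed.
— Tariq: object of the clause headed by 'promised'; c-commands the pronoun but lies outside its binding domain — allowed.

Dmitri, Henry, Noah, Tariq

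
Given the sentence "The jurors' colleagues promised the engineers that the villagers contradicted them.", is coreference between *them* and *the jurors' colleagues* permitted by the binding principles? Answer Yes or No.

Yes

*them* is a pronoun; Principle B requires it to be free in its binding domain — the clause headed by 'contradicted'.
— the jurors' colleagues: subject of the matrix clause; c-commands the pronoun but lies outside its binding domain — allowed.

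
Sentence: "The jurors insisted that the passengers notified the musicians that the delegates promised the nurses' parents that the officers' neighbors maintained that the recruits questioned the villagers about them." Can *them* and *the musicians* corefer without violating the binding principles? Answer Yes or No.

*the musicians* is an R-expression; Principle C requires it to be free (not bound by any c-commanding expression).
— them: second object of the clause headed by 'questioned'; the pronoun does not c-command the R-expression — coreference allowed.

Yes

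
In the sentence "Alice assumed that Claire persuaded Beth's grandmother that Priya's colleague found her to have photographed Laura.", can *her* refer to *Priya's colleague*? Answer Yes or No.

*her* is a pronoun; Principle B requires it to be free in its binding domain — the clause headed by 'found'.
— Priya's colleague: subject of the clause headed by 'found'; c-commands the pronoun within its binding domain — blocked (Principle B).

No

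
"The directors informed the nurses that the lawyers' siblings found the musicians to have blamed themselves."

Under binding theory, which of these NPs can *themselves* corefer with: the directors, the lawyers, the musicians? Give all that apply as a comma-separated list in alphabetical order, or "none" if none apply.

the musicians

*themselves* is a reflexive; Principle A requires it to be bound within its binding domain — the clause headed by 'blamed'.
— the directors: subject of the matrix clause; c-commands the reflexive but lies outside its binding domain — cannot bind it (Principle A).
— the lawyers: possessor inside the subject DP of the clause headed by 'found'; does not c-command the reflexive — cannot bind it (Principle A).
— the musicians: subject of the clause headed by 'blamed'; c-commands the reflexive within its binding domain — allowed (Principle A).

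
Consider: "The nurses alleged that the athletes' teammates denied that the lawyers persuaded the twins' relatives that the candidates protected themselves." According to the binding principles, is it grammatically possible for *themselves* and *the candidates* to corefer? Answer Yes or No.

Yes

*themselves* is a reflexive; Principle A requires it to be bound within its binding domain — the clause headed by 'protected'.
— the candidates: subject of the clause headed by 'protected'; c-commands the reflexive within its binding domain — allowed (Principle A).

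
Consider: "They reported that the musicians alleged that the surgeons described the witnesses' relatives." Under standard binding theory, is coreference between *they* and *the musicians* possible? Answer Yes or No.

No

*the musicians* is an R-expression; Principle C requires it to be free (not bound by any c-commanding expression).
— they: subject of the matrix clause; the pronoun c-commands the R-expression — coreference blocked (Principle C).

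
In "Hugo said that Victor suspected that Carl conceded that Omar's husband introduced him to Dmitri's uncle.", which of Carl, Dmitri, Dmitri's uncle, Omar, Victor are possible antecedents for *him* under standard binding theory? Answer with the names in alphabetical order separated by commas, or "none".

Carl, Omar, Victor

*him* is a pronoun; Principle B requires it to be free in its binding domain — the clause headed by 'introduced'.
— Carl: subject of the clause headed by 'conceded'; c-commands the pronoun but lies outside its binding domain — allowed.
— Dmitri: possessor inside the second object DP of the clause headed by 'introduced'; is c-commanded by the pronoun; coreference would bind this R-expression — blocked (Principle C).
— Dmitri's uncle: second object of the clause headed by 'introduced'; is c-commanded by the pronoun; coreference would bind this R-expression — blocked (Principle C).
— Omar: possessor inside the subject DP of the clause headed by 'introduced'; does not c-command the pronoun — Principle B does not apply; allowed.
— Victor: subject of the clause headed by 'suspected'; c-commands the pronoun but lies outside its binding domain — allowed.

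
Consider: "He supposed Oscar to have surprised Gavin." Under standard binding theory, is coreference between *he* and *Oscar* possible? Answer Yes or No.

No

*Oscar* is an R-expression; Principle C requires it to be free (not bound by any c-commanding expression).
— he: subject of the matrix clause; the pronoun c-commands the R-expression — coreference blocked (Principle C).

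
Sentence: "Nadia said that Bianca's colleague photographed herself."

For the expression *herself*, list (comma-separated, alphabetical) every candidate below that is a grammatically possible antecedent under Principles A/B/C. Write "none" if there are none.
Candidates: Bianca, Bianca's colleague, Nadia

Bianca's colleague

*herself* is a reflexive; Principle A requires it to be bound within its binding domain — the clause headed by 'photographed'.
— Bianca: possessor inside the subject DP of the clause headed by 'photographed'; does not c-command the reflexive — cannot bind it (Principle A).
— Bianca's colleague: subject of the clause headed by 'photographed'; c-commands the reflexive within its binding domain — allowed (Principle A).
— Nadia: subject of the matrix clause; c-commands the reflexive but lies outside its binding domain — cannot bind it (Principle A).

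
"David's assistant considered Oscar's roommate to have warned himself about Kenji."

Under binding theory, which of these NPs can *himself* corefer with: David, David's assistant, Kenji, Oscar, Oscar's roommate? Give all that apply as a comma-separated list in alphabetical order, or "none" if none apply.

*himself* is a reflexive; Principle A requires it to be bound within its binding domain — the clause headed by 'warned'.
— David: possessor inside the subject DP of the matrix clause; does not c-command the reflexive — cannot bind it (Principle A).
— David's assistant: subject of the matrix clause; c-commands the reflexive but lies outside its binding domain — cannot bind it (Principle A).
— Kenji: second object of the clause headed by 'warned'; does not c-command the reflexive — cannot bind it (Principle A).
— Oscar: possessor inside the subject DP of the clause headed by 'warned'; does not c-command the reflexive — cannot bind it (Principle A).
— Oscar's roommate: subject of the clause headed by 'warned'; c-commands the reflexive within its binding domain — allowed (Principle A).

Oscar's roommate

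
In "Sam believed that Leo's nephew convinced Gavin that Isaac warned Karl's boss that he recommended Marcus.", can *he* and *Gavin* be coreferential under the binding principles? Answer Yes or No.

*Gavin* is an R-expression; Principle C requires it to be free (not bound by any c-commanding expression).
— he: subject of the clause headed by 'recommended'; the pronoun does not c-command the R-expression — coreference allowed.

Yes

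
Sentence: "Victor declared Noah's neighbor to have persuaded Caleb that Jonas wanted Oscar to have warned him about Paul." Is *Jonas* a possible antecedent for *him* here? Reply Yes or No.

*him* is a pronoun; Principle B requires it to be free in its binding domain — the clause headed by 'warned'.
— Jonas: subject of the clause headed by 'wanted'; c-commands the pronoun but lies outside its binding domain — allowed.

Yes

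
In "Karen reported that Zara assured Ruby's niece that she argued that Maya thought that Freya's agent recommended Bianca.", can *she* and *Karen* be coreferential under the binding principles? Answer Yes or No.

*Karen* is an R-expression; Principle C requires it to be free (not bound by any c-commanding expression).
— she: subject of the clause headed by 'argued'; the pronoun does not c-command the R-expression — coreference allowed.

Yes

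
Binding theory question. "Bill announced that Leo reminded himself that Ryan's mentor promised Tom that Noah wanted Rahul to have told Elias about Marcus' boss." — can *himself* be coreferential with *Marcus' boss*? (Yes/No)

No

*himself* is a reflexive; Principle A requires it to be bound within its binding domain — the clause headed by 'reminded'.
— Marcus' boss: second object of the clause headed by 'told'; does not c-command the reflexive — cannot bind it (Principle A).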